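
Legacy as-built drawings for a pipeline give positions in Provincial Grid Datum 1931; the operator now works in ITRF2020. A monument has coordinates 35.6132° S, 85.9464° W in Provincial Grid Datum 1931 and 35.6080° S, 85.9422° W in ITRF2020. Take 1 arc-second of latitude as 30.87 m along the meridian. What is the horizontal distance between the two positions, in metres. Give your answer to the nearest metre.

691 m

Δφ = -35.6080° − -35.6132° = +0.0052°; Δλ = -85.9422° − -85.9464° = +0.0042°.
1° of latitude = 3600 × 30.87 = 111132 m.
ΔN = Δφ × 111132 = 577.9 m; ΔE = Δλ × 111132 × cos(-35.6132°) = +0.0042 × 111132 × 0.812967 = 379.5 m.
Distance = √(ΔE² + ΔN²) = √(379.5² + 577.9²) = 691.3 m.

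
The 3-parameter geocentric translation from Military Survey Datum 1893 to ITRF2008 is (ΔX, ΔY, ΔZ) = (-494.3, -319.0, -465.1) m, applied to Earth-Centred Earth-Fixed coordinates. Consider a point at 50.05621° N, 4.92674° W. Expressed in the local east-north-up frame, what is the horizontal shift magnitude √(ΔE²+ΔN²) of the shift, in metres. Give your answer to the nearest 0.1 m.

The local east axis at (φ, λ) is (−sin λ, cos λ, 0), so ΔE = −sin(-4.92674°)·(-494.3) + cos(-4.92674°)·(-319.0) = -360.27 m.
The local north axis is (−sin φ cos λ, −sin φ sin λ, cos φ), giving ΔN = 377.567 − 21.004 − 298.611 = 57.95 m.
Horizontal magnitude = √(ΔE² + ΔN²) = √((-360.27)² + 57.95²) = 364.90 m.

364.9 m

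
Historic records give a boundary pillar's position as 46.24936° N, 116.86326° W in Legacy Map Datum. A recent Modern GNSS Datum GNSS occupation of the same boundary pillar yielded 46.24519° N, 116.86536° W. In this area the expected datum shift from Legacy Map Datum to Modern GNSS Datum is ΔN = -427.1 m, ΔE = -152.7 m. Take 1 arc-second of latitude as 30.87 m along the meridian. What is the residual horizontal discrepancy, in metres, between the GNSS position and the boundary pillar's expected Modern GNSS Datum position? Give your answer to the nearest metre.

37 m

Observed coordinate differences: Δφ = -0.00417°, Δλ = -0.00210°.
Converting to metres (1° lat = 111132 m, cos φ = 0.691521): observed ΔN = -463.4 m, observed ΔE = -161.4 m.
Subtracting the expected shift leaves a residual of -463.4 − (-427.1) = -36.3 m north and -161.4 − (-152.7) = -8.7 m east.
Residual distance = √((-36.3)² + (-8.7)²) = 37.3 m.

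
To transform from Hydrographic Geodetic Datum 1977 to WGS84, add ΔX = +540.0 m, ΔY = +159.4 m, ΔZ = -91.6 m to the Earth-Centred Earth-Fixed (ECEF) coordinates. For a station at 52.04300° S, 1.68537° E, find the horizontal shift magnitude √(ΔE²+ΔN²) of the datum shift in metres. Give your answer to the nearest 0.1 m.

399.6 m

The local east axis at (φ, λ) is (−sin λ, cos λ, 0), so ΔE = −sin(1.68537°)·540.0 + cos(1.68537°)·159.4 = 143.45 m.
The local north axis is (−sin φ cos λ, −sin φ sin λ, cos φ), giving ΔN = 425.591 + 3.696 − 56.340 = 372.95 m.
Horizontal magnitude = √(ΔE² + ΔN²) = √(143.45² + 372.95²) = 399.58 m.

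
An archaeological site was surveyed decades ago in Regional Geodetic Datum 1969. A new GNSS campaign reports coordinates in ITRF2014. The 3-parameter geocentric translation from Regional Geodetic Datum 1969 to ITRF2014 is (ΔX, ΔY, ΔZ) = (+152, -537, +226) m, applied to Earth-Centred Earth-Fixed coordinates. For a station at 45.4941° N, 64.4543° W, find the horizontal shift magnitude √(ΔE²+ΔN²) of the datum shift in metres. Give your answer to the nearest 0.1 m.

The local east axis at (φ, λ) is (−sin λ, cos λ, 0), so ΔE = −sin(-64.4543°)·152 + cos(-64.4543°)·(-537) = -94.43 m.
The local north axis is (−sin φ cos λ, −sin φ sin λ, cos φ), giving ΔN = -46.747 − 345.538 + 158.422 = -233.86 m.
Horizontal magnitude = √(ΔE² + ΔN²) = √((-94.43)² + (-233.86)²) = 252.21 m.

252.2 m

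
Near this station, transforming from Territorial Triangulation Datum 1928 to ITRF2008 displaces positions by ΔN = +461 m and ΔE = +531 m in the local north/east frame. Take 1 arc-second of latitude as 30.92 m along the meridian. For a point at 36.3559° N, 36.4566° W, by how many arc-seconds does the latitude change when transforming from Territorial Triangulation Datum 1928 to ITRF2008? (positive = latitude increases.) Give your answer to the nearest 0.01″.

1″ of latitude = 30.92 m, so Δφ = 461.0 / 30.92 = 14.909″.

Δφ = 14.91″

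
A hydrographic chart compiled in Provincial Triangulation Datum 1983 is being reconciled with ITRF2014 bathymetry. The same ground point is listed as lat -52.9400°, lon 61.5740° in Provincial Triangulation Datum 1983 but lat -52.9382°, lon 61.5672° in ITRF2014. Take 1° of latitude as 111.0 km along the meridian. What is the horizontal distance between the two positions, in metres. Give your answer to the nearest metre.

Δφ = -52.9382° − -52.9400° = +0.0018°; Δλ = 61.5672° − 61.5740° = -0.0068°.
ΔN = Δφ × 111000 = 199.8 m; ΔE = Δλ × 111000 × cos(-52.9400°) = -0.0068 × 111000 × 0.602651 = -454.9 m.
Distance = √(ΔE² + ΔN²) = √((-454.9)² + 199.8²) = 496.8 m.

497 m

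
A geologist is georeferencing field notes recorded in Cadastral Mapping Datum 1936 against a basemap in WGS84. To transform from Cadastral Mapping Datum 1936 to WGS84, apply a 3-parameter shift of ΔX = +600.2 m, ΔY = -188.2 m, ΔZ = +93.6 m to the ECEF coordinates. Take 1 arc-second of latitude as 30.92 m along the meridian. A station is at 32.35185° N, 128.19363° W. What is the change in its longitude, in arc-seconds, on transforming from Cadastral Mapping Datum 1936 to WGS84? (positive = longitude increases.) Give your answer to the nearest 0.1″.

sin φ = 0.535117, cos φ = 0.844778, sin λ = -0.785926, cos λ = -0.618321.
East component: ΔE = −sin λ·ΔX + cos λ·ΔY = −(-0.785926)(600.2) + (-0.618321)(-188.2) = 588.08 m.
1° of latitude spans 3600 × 30.92 = 111312 m; at latitude φ, 1° of longitude spans that × cos φ = 94033.9 m, so Δλ = 588.08 / 94033.9 × 3600 = 22.514″.

Δλ = 22.5″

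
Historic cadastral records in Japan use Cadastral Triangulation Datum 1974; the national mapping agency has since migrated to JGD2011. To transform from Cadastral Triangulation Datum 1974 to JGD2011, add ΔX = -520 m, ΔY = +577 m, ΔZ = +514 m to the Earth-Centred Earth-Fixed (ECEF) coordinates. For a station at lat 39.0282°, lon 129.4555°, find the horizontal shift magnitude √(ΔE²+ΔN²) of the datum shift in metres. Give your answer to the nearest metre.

At φ = 39.0282°, λ = 129.4555°: sin φ = 0.629703, cos φ = 0.776836, sin λ = 0.772118, cos λ = -0.635479.
ΔE = −sin λ·ΔX + cos λ·ΔY = −(0.772118)·(-520) + (-0.635479)·(577) = 34.83 m.
ΔN = −sin φ cos λ·ΔX − sin φ sin λ·ΔY + cos φ·ΔZ = −(0.629703)(-0.635479)(-520) − (0.629703)(0.772118)(577) + (0.776836)(514) = -89.33 m.
Horizontal magnitude = √(ΔE² + ΔN²) = √(34.83² + (-89.33)²) = 95.88 m.

96 m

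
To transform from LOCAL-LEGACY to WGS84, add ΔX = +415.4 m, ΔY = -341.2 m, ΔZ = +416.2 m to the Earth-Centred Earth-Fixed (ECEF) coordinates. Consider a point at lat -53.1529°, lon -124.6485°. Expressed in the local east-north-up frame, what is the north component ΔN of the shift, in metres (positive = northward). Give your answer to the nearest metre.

ΔN = 285 m

The local north axis is (−sin φ cos λ, −sin φ sin λ, cos φ), giving ΔN = -188.994 + 224.619 + 249.587 = 285.21 m.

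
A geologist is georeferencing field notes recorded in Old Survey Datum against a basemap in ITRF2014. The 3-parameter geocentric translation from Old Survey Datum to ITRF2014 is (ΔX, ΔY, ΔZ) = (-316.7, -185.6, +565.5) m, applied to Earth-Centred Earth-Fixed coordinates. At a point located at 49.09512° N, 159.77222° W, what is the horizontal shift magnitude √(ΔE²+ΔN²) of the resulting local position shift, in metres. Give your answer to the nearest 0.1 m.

At φ = 49.09512°, λ = -159.77222°: sin φ = 0.755798, cos φ = 0.654805, sin λ = -0.345753, cos λ = -0.938325.
ΔE = −sin λ·ΔX + cos λ·ΔY = −(-0.345753)·(-316.7) + (-0.938325)·(-185.6) = 64.65 m.
ΔN = −sin φ cos λ·ΔX − sin φ sin λ·ΔY + cos φ·ΔZ = −(0.755798)(-0.938325)(-316.7) − (0.755798)(-0.345753)(-185.6) + (0.654805)(565.5) = 97.19 m.
Horizontal magnitude = √(ΔE² + ΔN²) = √(64.65² + 97.19²) = 116.73 m.

116.7 m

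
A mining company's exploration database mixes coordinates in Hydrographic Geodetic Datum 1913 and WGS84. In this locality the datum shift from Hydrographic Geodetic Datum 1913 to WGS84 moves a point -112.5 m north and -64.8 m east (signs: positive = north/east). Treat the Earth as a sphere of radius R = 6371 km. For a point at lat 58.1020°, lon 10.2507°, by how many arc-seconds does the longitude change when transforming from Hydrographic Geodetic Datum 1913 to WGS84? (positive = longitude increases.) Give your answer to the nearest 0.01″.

Δλ = -3.97″

At latitude 58.1020°, cos φ = 0.528409.
One radian of longitude at latitude φ spans R cos φ, so Δλ = ΔE / (R cos φ) = -64.8 / (6371000 × 0.528409) = -1.9249e-05 rad = -3.970″.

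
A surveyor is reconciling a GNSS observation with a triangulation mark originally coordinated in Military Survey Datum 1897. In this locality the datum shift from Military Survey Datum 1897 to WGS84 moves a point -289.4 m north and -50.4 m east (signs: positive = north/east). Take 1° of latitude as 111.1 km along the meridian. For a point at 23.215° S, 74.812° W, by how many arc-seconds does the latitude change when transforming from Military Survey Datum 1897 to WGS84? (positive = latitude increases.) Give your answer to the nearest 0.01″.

Δφ = -9.38″

1° of latitude = 111.1 km, so Δφ = -289.4 / 111100 = -0.0026049° = -9.377″.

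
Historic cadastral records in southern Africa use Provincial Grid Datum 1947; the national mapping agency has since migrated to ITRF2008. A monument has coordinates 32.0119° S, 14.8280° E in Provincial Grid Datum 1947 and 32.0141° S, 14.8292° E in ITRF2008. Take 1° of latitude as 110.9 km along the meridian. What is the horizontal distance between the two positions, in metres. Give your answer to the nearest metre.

269 m

Δφ = -32.0141° − -32.0119° = -0.0022°; Δλ = 14.8292° − 14.8280° = +0.0012°.
ΔN = Δφ × 110900 = -244.0 m; ΔE = Δλ × 110900 × cos(-32.0119°) = +0.0012 × 110900 × 0.847938 = 112.8 m.
Distance = √(ΔE² + ΔN²) = √(112.8² + (-244.0)²) = 268.8 m.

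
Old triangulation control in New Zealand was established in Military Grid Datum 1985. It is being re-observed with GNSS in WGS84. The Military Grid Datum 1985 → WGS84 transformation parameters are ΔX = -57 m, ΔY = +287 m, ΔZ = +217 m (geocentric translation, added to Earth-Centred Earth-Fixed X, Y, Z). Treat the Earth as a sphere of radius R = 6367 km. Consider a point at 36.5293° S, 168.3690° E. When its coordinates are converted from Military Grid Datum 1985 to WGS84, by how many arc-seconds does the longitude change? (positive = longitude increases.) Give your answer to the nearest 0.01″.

Δλ = -10.87″

sin φ = -0.595234, cos φ = 0.803553, sin λ = 0.201608, cos λ = -0.979466.
East component: ΔE = −sin λ·ΔX + cos λ·ΔY = −(0.201608)(-57) + (-0.979466)(287) = -269.62 m.
1° of latitude spans πR/180 = 111125 m; at latitude φ, 1° of longitude spans that × cos φ = 89294.9 m, so Δλ = -269.62 / 89294.9 × 3600 = -10.870″.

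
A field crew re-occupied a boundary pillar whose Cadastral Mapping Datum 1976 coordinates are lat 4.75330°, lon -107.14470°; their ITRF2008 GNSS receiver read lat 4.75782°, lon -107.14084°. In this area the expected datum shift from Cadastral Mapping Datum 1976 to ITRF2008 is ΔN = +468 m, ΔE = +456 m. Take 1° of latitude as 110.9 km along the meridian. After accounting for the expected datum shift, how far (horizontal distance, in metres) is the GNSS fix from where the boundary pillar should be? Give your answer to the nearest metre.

44 m

Observed coordinate differences: Δφ = +0.00452°, Δλ = +0.00386°.
Converting to metres (1° lat = 110900 m, cos φ = 0.996561): observed ΔN = 501.3 m, observed ΔE = 426.6 m.
Subtracting the expected shift leaves a residual of 501.3 − (468) = 33.3 m north and 426.6 − (456) = -29.4 m east.
Residual distance = √(33.3² + (-29.4)²) = 44.4 m.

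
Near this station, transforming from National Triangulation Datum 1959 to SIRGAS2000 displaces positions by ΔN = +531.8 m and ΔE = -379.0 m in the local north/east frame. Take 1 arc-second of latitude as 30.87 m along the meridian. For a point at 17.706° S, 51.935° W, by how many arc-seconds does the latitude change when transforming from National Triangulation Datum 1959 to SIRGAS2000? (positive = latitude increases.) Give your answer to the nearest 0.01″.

1″ of latitude = 30.87 m, so Δφ = 531.8 / 30.87 = 17.227″.

Δφ = 17.23″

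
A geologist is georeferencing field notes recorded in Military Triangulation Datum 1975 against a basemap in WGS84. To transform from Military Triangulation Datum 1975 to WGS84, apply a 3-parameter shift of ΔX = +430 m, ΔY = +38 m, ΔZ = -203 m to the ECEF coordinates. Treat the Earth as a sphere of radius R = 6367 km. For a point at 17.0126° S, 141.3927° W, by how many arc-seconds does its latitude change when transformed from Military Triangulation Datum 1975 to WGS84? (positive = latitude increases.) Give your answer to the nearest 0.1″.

sin φ = -0.292582, cos φ = 0.956240, sin λ = -0.623979, cos λ = -0.781441.
North component: ΔN = −sin φ cos λ·ΔX − sin φ sin λ·ΔY + cos φ·ΔZ = −(-0.292582)(-0.781441)(430) − (-0.292582)(-0.623979)(38) + (0.956240)(-203) = -299.37 m.
1° of latitude spans πR/180 = 111125 m, so Δφ = -299.37 / 111125 × 3600 = -9.698″.

Δφ = -9.7″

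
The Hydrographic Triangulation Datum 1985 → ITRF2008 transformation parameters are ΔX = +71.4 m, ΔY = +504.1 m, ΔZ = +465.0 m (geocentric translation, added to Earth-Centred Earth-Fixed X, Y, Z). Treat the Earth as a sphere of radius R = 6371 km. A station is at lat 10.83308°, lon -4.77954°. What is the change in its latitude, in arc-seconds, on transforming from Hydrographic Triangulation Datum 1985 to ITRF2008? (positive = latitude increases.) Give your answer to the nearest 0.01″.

Δφ = 14.61″

sin φ = 0.187948, cos φ = 0.982179, sin λ = -0.083322, cos λ = 0.996523.
North component: ΔN = −sin φ cos λ·ΔX − sin φ sin λ·ΔY + cos φ·ΔZ = −(0.187948)(0.996523)(71.4) − (0.187948)(-0.083322)(504.1) + (0.982179)(465.0) = 451.23 m.
1° of latitude spans πR/180 = 111195 m, so Δφ = 451.23 / 111195 × 3600 = 14.609″.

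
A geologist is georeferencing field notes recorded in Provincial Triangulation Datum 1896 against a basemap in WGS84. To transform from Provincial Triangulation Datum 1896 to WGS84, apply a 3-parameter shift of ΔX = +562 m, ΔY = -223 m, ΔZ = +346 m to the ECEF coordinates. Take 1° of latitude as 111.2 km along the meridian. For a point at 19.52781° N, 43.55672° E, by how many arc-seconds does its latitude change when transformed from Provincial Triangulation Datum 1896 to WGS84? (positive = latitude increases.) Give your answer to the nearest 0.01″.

Δφ = 7.81″

sin φ = 0.334264, cos φ = 0.942479, sin λ = 0.689072, cos λ = 0.724693.
North component: ΔN = −sin φ cos λ·ΔX − sin φ sin λ·ΔY + cos φ·ΔZ = −(0.334264)(0.724693)(562) − (0.334264)(0.689072)(-223) + (0.942479)(346) = 241.32 m.
1° of latitude spans 111200 m, so Δφ = 241.32 / 111200 × 3600 = 7.813″.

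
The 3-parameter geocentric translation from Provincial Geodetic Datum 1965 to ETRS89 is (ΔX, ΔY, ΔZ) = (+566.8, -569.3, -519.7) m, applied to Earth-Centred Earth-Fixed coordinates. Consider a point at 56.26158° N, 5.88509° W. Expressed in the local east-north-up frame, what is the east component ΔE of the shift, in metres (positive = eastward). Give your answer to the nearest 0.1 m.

ΔE = -508.2 m

The local east axis at (φ, λ) is (−sin λ, cos λ, 0), so ΔE = −sin(-5.88509°)·566.8 + cos(-5.88509°)·(-569.3) = -508.18 m.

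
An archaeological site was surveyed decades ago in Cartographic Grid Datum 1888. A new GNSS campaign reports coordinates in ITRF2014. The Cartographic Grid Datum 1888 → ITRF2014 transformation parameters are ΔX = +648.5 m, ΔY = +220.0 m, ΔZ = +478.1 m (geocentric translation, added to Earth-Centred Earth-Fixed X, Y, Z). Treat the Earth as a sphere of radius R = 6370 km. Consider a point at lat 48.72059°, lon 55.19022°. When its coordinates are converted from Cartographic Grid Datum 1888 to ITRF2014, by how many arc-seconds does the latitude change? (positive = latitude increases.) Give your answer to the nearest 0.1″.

sin φ = 0.751501, cos φ = 0.659732, sin λ = 0.821052, cos λ = 0.570854.
North component: ΔN = −sin φ cos λ·ΔX − sin φ sin λ·ΔY + cos φ·ΔZ = −(0.751501)(0.570854)(648.5) − (0.751501)(0.821052)(220.0) + (0.659732)(478.1) = -98.53 m.
1° of latitude spans πR/180 = 111177 m, so Δφ = -98.53 / 111177 × 3600 = -3.191″.

Δφ = -3.2″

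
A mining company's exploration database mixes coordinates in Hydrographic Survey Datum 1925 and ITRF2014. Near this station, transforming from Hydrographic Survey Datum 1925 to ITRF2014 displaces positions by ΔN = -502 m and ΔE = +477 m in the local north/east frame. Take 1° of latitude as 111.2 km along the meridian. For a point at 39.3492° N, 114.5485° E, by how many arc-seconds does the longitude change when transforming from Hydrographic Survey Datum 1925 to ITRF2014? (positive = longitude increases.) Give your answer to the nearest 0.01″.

Δλ = 19.97″

At latitude 39.3492°, cos φ = 0.773296.
1° of longitude at this latitude = 111.2 × cos φ = 85.99 km, so Δλ = 477.0 / 85990.5 = 0.0055471° = 19.970″.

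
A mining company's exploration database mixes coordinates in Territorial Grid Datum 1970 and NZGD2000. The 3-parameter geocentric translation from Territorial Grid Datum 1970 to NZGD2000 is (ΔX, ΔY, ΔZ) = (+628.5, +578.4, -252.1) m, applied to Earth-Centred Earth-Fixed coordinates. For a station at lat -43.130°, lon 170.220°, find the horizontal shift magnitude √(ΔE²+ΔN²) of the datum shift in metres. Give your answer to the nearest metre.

866 m

The local east axis at (φ, λ) is (−sin λ, cos λ, 0), so ΔE = −sin(170.220°)·628.5 + cos(170.220°)·578.4 = -676.75 m.
The local north axis is (−sin φ cos λ, −sin φ sin λ, cos φ), giving ΔN = -423.433 + 67.169 − 183.984 = -540.25 m.
Horizontal magnitude = √(ΔE² + ΔN²) = √((-676.75)² + (-540.25)²) = 865.95 m.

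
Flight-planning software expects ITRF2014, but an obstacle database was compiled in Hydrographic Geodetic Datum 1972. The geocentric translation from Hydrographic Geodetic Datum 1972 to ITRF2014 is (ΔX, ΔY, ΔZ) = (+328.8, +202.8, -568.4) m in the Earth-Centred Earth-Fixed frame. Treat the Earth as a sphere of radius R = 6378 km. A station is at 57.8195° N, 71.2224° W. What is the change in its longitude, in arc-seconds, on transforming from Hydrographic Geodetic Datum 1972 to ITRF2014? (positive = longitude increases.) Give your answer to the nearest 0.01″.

Δλ = 22.87″

sin φ = 0.846374, cos φ = 0.532588, sin λ = -0.946775, cos λ = 0.321896.
East component: ΔE = −sin λ·ΔX + cos λ·ΔY = −(-0.946775)(328.8) + (0.321896)(202.8) = 376.58 m.
1° of latitude spans πR/180 = 111317 m; at latitude φ, 1° of longitude spans that × cos φ = 59286.2 m, so Δλ = 376.58 / 59286.2 × 3600 = 22.867″.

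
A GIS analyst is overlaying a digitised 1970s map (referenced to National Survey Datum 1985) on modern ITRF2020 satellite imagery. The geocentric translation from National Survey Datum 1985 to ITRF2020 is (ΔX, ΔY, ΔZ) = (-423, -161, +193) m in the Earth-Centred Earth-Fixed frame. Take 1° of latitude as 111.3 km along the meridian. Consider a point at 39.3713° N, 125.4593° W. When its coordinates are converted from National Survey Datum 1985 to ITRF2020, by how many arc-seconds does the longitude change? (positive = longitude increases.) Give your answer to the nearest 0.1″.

Δλ = -10.5″

sin φ = 0.634343, cos φ = 0.773051, sin λ = -0.814528, cos λ = -0.580125.
East component: ΔE = −sin λ·ΔX + cos λ·ΔY = −(-0.814528)(-423) + (-0.580125)(-161) = -251.15 m.
1° of latitude spans 111300 m; at latitude φ, 1° of longitude spans that × cos φ = 86040.6 m, so Δλ = -251.15 / 86040.6 × 3600 = -10.508″.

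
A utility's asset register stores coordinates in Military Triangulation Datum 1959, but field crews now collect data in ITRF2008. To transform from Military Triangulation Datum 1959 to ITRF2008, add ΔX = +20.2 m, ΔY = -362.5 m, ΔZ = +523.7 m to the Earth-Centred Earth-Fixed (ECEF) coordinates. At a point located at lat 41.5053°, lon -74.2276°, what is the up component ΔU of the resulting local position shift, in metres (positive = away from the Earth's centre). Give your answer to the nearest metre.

ΔU = 612 m

The local up (radial) axis is (cos φ cos λ, cos φ sin λ, sin φ), giving ΔU = 4.112 + 261.253 + 347.050 = 612.42 m.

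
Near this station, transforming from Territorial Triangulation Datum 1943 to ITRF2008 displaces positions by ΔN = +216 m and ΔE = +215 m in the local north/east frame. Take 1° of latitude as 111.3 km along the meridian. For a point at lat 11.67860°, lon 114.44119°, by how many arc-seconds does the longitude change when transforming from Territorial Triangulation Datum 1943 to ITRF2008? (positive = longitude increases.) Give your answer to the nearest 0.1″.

Δλ = 7.1″

At latitude 11.67860°, cos φ = 0.979298.
1° of longitude at this latitude = 111.3 × cos φ = 109.00 km, so Δλ = 215.0 / 108995.9 = 0.0019726° = 7.101″.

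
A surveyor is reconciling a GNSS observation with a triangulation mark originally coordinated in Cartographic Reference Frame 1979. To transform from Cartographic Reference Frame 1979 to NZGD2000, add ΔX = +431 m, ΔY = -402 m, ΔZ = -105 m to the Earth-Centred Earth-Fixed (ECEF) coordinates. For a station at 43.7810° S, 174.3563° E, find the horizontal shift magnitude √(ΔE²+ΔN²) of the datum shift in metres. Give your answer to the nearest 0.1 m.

536.5 m

The local east axis at (φ, λ) is (−sin λ, cos λ, 0), so ΔE = −sin(174.3563°)·431 + cos(174.3563°)·(-402) = 357.67 m.
The local north axis is (−sin φ cos λ, −sin φ sin λ, cos φ), giving ΔN = -296.765 − 27.353 − 75.809 = -399.93 m.
Horizontal magnitude = √(ΔE² + ΔN²) = √(357.67² + (-399.93)²) = 536.53 m.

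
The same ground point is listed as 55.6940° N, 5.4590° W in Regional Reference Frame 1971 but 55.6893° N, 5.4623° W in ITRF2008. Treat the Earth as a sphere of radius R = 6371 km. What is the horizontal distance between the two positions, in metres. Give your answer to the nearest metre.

562 m

Δφ = 55.6893° − 55.6940° = -0.0047°; Δλ = -5.4623° − -5.4590° = -0.0033°.
1° along a meridian = πR/180 = 111195 m.
ΔN = Δφ × 111195 = -522.6 m; ΔE = Δλ × 111195 × cos(55.6940°) = -0.0033 × 111195 × 0.563613 = -206.8 m.
Distance = √(ΔE² + ΔN²) = √((-206.8)² + (-522.6)²) = 562.0 m.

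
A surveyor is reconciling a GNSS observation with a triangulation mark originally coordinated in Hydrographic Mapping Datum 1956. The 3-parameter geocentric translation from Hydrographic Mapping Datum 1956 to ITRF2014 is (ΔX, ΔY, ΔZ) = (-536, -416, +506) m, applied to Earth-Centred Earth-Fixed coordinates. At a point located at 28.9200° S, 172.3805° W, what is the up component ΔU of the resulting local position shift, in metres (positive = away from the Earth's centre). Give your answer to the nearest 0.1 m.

ΔU = 268.6 m

At φ = -28.9200°, λ = -172.3805°: sin φ = -0.483588, cos φ = 0.875296, sin λ = -0.132594, cos λ = -0.991170.
ΔU = cos φ cos λ·ΔX + cos φ sin λ·ΔY + sin φ·ΔZ = (0.875296)(-0.991170)(-536) + (0.875296)(-0.132594)(-416) + (-0.483588)(506) = 268.60 m.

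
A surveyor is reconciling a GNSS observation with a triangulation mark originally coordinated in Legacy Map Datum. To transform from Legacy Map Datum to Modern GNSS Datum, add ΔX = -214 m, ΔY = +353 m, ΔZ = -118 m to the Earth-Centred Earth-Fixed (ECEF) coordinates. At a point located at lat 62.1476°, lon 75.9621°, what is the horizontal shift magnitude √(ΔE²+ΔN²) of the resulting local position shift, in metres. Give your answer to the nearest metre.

428 m

The local east axis at (φ, λ) is (−sin λ, cos λ, 0), so ΔE = −sin(75.9621°)·(-214) + cos(75.9621°)·353 = 293.23 m.
The local north axis is (−sin φ cos λ, −sin φ sin λ, cos φ), giving ΔN = 45.895 − 302.785 − 55.129 = -312.02 m.
Horizontal magnitude = √(ΔE² + ΔN²) = √(293.23² + (-312.02)²) = 428.18 m.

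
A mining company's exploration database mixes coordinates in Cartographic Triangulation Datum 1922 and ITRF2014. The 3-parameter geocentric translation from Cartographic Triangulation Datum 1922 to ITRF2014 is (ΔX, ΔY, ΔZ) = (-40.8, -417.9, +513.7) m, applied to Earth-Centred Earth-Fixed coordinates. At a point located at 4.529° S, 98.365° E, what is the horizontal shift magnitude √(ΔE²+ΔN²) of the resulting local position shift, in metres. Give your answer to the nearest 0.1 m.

At φ = -4.529°, λ = 98.365°: sin φ = -0.078964, cos φ = 0.996877, sin λ = 0.989361, cos λ = -0.145479.
ΔE = −sin λ·ΔX + cos λ·ΔY = −(0.989361)·(-40.8) + (-0.145479)·(-417.9) = 101.16 m.
ΔN = −sin φ cos λ·ΔX − sin φ sin λ·ΔY + cos φ·ΔZ = −(-0.078964)(-0.145479)(-40.8) − (-0.078964)(0.989361)(-417.9) + (0.996877)(513.7) = 479.92 m.
Horizontal magnitude = √(ΔE² + ΔN²) = √(101.16² + 479.92²) = 490.46 m.

490.5 m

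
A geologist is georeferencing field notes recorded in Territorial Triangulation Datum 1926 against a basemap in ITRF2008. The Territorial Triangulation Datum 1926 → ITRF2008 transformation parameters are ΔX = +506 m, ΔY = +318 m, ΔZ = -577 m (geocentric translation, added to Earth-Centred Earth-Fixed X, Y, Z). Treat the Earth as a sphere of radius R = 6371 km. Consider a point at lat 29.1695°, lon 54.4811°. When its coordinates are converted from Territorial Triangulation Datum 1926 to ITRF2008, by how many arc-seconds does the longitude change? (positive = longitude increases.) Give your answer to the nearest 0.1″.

sin φ = 0.487395, cos φ = 0.873182, sin λ = 0.813924, cos λ = 0.580971.
East component: ΔE = −sin λ·ΔX + cos λ·ΔY = −(0.813924)(506) + (0.580971)(318) = -227.10 m.
1° of latitude spans πR/180 = 111195 m; at latitude φ, 1° of longitude spans that × cos φ = 97093.4 m, so Δλ = -227.10 / 97093.4 × 3600 = -8.420″.

Δλ = -8.4″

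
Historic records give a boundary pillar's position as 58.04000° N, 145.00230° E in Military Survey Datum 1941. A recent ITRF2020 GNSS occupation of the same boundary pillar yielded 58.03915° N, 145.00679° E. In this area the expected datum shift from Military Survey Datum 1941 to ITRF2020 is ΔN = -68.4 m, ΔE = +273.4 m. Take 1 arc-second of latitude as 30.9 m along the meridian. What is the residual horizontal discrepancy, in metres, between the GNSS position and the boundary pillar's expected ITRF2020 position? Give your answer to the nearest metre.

28 m

Observed coordinate differences: Δφ = -0.00085°, Δλ = +0.00449°.
Converting to metres (1° lat = 111240 m, cos φ = 0.529327): observed ΔN = -94.6 m, observed ΔE = 264.4 m.
Subtracting the expected shift leaves a residual of -94.6 − (-68.4) = -26.2 m north and 264.4 − (273.4) = -9.0 m east.
Residual distance = √((-26.2)² + (-9.0)²) = 27.7 m.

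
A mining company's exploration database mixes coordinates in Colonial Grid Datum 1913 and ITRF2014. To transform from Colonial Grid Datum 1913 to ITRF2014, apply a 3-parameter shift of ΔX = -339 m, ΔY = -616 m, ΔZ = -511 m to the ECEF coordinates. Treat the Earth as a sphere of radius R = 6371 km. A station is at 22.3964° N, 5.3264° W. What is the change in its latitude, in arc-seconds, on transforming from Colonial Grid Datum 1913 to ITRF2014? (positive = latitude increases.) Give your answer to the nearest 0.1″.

sin φ = 0.381012, cos φ = 0.924570, sin λ = -0.092829, cos λ = 0.995682.
North component: ΔN = −sin φ cos λ·ΔX − sin φ sin λ·ΔY + cos φ·ΔZ = −(0.381012)(0.995682)(-339) − (0.381012)(-0.092829)(-616) + (0.924570)(-511) = -365.64 m.
1° of latitude spans πR/180 = 111195 m, so Δφ = -365.64 / 111195 × 3600 = -11.838″.

Δφ = -11.8″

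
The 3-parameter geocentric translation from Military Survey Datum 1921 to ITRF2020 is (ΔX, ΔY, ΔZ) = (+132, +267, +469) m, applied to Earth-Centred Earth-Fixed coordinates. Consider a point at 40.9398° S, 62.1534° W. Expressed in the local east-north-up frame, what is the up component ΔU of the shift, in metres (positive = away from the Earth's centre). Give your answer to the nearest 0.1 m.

ΔU = -439.1 m

At φ = -40.9398°, λ = -62.1534°: sin φ = -0.655266, cos φ = 0.755398, sin λ = -0.884201, cos λ = 0.467106.
ΔU = cos φ cos λ·ΔX + cos φ sin λ·ΔY + sin φ·ΔZ = (0.755398)(0.467106)(132) + (0.755398)(-0.884201)(267) + (-0.655266)(469) = -439.08 m.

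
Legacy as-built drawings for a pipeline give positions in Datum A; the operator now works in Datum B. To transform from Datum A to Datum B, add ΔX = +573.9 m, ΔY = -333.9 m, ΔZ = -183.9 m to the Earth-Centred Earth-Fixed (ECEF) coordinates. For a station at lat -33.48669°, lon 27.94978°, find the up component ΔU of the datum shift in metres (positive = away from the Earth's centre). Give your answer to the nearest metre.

ΔU = 394 m

The local up (radial) axis is (cos φ cos λ, cos φ sin λ, sin φ), giving ΔU = 422.811 − 130.522 + 101.466 = 393.76 m.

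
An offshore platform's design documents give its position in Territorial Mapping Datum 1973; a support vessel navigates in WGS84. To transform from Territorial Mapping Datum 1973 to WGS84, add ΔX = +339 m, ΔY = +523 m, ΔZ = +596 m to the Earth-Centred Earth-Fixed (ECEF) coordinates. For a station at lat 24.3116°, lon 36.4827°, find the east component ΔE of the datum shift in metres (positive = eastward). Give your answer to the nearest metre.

ΔE = 219 m

At φ = 24.3116°, λ = 36.4827°: sin φ = 0.411699, cos φ = 0.911320, sin λ = 0.594580, cos λ = 0.804036.
ΔE = −sin λ·ΔX + cos λ·ΔY = −(0.594580)·(339) + (0.804036)·(523) = 218.95 m.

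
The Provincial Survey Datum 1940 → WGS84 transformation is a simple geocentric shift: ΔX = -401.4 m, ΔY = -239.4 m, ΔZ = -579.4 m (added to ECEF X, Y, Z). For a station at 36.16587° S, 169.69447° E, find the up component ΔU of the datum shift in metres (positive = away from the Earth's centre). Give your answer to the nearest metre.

At φ = -36.16587°, λ = 169.69447°: sin φ = -0.590125, cos φ = 0.807312, sin λ = 0.178897, cos λ = -0.983868.
ΔU = cos φ cos λ·ΔX + cos φ sin λ·ΔY + sin φ·ΔZ = (0.807312)(-0.983868)(-401.4) + (0.807312)(0.178897)(-239.4) + (-0.590125)(-579.4) = 626.17 m.

ΔU = 626 m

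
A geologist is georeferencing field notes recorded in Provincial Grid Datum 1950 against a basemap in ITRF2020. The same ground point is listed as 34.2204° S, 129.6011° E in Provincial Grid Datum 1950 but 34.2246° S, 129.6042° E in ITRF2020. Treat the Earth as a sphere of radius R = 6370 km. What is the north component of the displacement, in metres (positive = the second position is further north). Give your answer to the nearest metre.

ΔN = -467 m

Δφ = -34.2246° − -34.2204° = -0.0042°; Δλ = 129.6042° − 129.6011° = +0.0031°.
1° along a meridian = πR/180 = 111177 m.
ΔN = Δφ × 111177 = -466.9 m; ΔE = Δλ × 111177 × cos(-34.2204°) = +0.0031 × 111177 × 0.826880 = 285.0 m.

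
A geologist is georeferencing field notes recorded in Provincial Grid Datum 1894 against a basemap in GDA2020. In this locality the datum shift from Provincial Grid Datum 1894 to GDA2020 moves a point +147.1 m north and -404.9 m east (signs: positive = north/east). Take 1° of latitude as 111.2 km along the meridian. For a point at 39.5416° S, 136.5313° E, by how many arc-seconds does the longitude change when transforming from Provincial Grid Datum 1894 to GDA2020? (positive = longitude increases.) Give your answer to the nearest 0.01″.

At latitude -39.5416°, cos φ = 0.771163.
1° of longitude at this latitude = 111.2 × cos φ = 85.75 km, so Δλ = -404.9 / 85753.3 = -0.0047217° = -16.998″.

Δλ = -17.00″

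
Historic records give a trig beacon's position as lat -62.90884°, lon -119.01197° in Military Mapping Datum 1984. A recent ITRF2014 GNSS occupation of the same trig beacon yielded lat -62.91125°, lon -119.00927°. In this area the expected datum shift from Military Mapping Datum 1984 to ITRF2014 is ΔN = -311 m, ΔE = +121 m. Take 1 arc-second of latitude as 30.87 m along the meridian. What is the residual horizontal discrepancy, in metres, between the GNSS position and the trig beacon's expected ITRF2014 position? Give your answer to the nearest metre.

Observed coordinate differences: Δφ = -0.00241°, Δλ = +0.00270°.
Converting to metres (1° lat = 111132 m, cos φ = 0.455408): observed ΔN = -267.8 m, observed ΔE = 136.6 m.
Subtracting the expected shift leaves a residual of -267.8 − (-311) = 43.2 m north and 136.6 − (121) = 15.6 m east.
Residual distance = √(43.2² + 15.6²) = 45.9 m.

46 m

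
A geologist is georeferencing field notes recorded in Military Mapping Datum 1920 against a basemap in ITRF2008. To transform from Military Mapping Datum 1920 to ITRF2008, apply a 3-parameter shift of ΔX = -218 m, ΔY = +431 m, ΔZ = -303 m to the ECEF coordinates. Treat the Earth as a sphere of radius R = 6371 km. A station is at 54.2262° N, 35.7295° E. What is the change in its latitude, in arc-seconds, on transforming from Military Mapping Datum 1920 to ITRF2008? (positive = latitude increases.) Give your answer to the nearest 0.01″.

Δφ = -7.70″

sin φ = 0.811331, cos φ = 0.584587, sin λ = 0.583959, cos λ = 0.811783.
North component: ΔN = −sin φ cos λ·ΔX − sin φ sin λ·ΔY + cos φ·ΔZ = −(0.811331)(0.811783)(-218) − (0.811331)(0.583959)(431) + (0.584587)(-303) = -237.75 m.
1° of latitude spans πR/180 = 111195 m, so Δφ = -237.75 / 111195 × 3600 = -7.697″.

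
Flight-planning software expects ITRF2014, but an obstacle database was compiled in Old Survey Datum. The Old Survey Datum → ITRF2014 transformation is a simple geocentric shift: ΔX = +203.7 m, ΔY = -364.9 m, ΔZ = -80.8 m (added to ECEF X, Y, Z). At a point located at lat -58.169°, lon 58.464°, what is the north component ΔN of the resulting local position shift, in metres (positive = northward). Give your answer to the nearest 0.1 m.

The local north axis is (−sin φ cos λ, −sin φ sin λ, cos φ), giving ΔN = 90.519 − 264.235 − 42.615 = -216.33 m.

ΔN = -216.3 m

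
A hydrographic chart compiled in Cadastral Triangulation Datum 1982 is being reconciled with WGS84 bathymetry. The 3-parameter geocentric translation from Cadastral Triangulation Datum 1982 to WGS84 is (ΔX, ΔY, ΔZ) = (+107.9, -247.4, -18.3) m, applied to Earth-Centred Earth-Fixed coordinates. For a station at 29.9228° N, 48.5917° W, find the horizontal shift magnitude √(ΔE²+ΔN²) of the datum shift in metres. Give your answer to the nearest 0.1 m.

The local east axis at (φ, λ) is (−sin λ, cos λ, 0), so ΔE = −sin(-48.5917°)·107.9 + cos(-48.5917°)·(-247.4) = -82.71 m.
The local north axis is (−sin φ cos λ, −sin φ sin λ, cos φ), giving ΔN = -35.600 − 92.560 − 15.861 = -144.02 m.
Horizontal magnitude = √(ΔE² + ΔN²) = √((-82.71)² + (-144.02)²) = 166.08 m.

166.1 m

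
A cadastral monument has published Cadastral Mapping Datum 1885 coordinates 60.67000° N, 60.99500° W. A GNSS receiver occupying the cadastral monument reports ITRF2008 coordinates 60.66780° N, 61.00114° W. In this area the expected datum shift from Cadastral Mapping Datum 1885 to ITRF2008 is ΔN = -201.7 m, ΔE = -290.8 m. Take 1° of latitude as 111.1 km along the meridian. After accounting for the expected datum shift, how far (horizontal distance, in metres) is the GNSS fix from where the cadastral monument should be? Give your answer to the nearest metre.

Observed coordinate differences: Δφ = -0.00220°, Δλ = -0.00614°.
Converting to metres (1° lat = 111100 m, cos φ = 0.489839): observed ΔN = -244.4 m, observed ΔE = -334.1 m.
Subtracting the expected shift leaves a residual of -244.4 − (-201.7) = -42.7 m north and -334.1 − (-290.8) = -43.3 m east.
Residual distance = √((-42.7)² + (-43.3)²) = 60.9 m.

61 m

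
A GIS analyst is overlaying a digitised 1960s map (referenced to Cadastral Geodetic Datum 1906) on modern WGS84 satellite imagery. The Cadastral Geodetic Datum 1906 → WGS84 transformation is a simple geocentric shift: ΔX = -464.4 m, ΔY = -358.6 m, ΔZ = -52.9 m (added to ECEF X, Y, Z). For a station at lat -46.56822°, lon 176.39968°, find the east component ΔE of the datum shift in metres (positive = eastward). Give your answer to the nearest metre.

ΔE = 387 m

The local east axis at (φ, λ) is (−sin λ, cos λ, 0), so ΔE = −sin(176.39968°)·(-464.4) + cos(176.39968°)·(-358.6) = 387.05 m.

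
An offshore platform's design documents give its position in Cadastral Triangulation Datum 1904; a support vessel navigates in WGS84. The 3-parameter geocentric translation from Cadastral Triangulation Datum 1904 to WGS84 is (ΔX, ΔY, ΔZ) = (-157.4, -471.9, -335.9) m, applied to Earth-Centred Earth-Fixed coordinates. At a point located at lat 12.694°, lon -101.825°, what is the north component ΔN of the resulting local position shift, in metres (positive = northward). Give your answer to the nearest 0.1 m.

At φ = 12.694°, λ = -101.825°: sin φ = 0.219744, cos φ = 0.975558, sin λ = -0.978778, cos λ = -0.204923.
ΔN = −sin φ cos λ·ΔX − sin φ sin λ·ΔY + cos φ·ΔZ = −(0.219744)(-0.204923)(-157.4) − (0.219744)(-0.978778)(-471.9) + (0.975558)(-335.9) = -436.27 m.

ΔN = -436.3 m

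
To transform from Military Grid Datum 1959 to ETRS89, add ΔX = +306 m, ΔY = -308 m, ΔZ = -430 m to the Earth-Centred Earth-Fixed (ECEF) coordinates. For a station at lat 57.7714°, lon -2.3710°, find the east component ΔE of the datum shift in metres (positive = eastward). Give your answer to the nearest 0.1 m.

ΔE = -295.1 m

At φ = 57.7714°, λ = -2.3710°: sin φ = 0.845927, cos φ = 0.533299, sin λ = -0.041370, cos λ = 0.999144.
ΔE = −sin λ·ΔX + cos λ·ΔY = −(-0.041370)·(306) + (0.999144)·(-308) = -295.08 m.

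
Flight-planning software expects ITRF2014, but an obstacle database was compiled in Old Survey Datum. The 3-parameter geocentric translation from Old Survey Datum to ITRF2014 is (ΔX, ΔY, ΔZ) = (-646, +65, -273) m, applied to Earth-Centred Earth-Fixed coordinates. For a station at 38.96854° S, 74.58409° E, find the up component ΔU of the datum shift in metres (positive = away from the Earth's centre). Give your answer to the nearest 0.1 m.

ΔU = 86.9 m

At φ = -38.96854°, λ = 74.58409°: sin φ = -0.628894, cos φ = 0.777491, sin λ = 0.964022, cos λ = 0.265824.
ΔU = cos φ cos λ·ΔX + cos φ sin λ·ΔY + sin φ·ΔZ = (0.777491)(0.265824)(-646) + (0.777491)(0.964022)(65) + (-0.628894)(-273) = 86.89 m.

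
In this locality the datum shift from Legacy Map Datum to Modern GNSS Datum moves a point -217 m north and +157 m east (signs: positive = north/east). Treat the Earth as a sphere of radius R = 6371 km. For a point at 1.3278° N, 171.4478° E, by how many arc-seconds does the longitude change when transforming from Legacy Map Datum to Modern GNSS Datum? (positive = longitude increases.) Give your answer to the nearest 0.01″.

At latitude 1.3278°, cos φ = 0.999731.
One radian of longitude at latitude φ spans R cos φ, so Δλ = ΔE / (R cos φ) = 157.0 / (6371000 × 0.999731) = 2.4650e-05 rad = 5.084″.

Δλ = 5.08″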